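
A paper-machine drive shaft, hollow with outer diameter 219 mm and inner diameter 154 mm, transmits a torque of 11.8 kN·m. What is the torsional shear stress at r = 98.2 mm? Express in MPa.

J = π(d_o⁴ − d_i⁴)/32 = π(0.219⁴ − 0.154⁴)/32 = 1.706×10^-4 m⁴.
Shear stress varies linearly with radius: τ = T·r/J = 11800 × 0.0982 / 1.706×10^-4 = 6.792×10^6 Pa.

6.79 MPa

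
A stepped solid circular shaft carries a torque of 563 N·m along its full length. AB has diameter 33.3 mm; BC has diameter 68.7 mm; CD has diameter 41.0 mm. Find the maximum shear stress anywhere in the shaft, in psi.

11300 psi

Under the same torque, τ_max = 16T/(πd³) is largest where d is smallest — segment AB (d = 33.3 mm).
τ_max = 16·563.0/(π·(0.0333)³) = 7.765×10^7 Pa.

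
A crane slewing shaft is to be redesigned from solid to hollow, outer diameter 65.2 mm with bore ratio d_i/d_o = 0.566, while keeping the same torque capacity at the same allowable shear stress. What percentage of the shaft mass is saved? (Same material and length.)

Equal τ_max and T ⇒ the solid shaft needs d_s³ = d_o³(1−k⁴), so d_s = 65.2·(1−0.566⁴)^(1/3) = 62.89 mm.
Area ratio A_h/A_s = d_o²(1−k²)/d_s² = (1−k²)/(1−k⁴)^(2/3) = 0.7305.
Mass saving = 1 − 0.7305 = 26.9 %.

26.9 %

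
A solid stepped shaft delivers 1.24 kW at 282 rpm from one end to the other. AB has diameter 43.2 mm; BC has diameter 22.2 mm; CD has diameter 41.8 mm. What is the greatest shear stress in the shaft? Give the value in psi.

ω = 2π·282/60 = 29.53 rad/s, so T = P/ω = 1.24×10³ / 29.53 = 41.99 N·m.
Under the same torque, τ_max = 16T/(πd³) is largest where d is smallest — segment BC (d = 22.2 mm).
τ_max = 16·41.99/(π·(0.0222)³) = 1.955×10^7 Pa.

2830 psi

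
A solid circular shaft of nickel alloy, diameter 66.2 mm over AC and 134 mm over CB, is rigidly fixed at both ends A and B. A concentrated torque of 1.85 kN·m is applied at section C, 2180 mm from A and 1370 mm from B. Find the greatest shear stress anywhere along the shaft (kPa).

Compatibility: T_A·a/J_AC = T_B·b/J_CB with T_A + T_B = T₀.
J_AC = 1.89×10^-6 m⁴, J_CB = 3.17×10^-5 m⁴, so T_A = T₀·(J_AC/a)/((J_AC/a)+(J_CB/b)) = 66.76 N·m, T_B = 1783 N·m.
τ in each portion: τ_AC = 1.17×10^6 Pa, τ_CB = 3.77×10^6 Pa; maximum is in CB.
τ_max = T_CB·r/J = 1783·0.0670/3.17×10^-5 = 3.775×10^6 Pa.

3770 kPa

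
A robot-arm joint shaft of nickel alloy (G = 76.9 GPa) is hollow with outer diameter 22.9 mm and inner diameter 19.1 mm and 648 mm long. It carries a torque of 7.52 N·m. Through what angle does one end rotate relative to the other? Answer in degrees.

J = π(d_o⁴ − d_i⁴)/32 = π(0.0229⁴ − 0.0191⁴)/32 = 1.393×10^-8 m⁴.
θ = T·L/(G·J) = 7.520 × 0.648 / (76.9×10⁹ × 1.393×10^-8) = 4.548×10^-3 rad.

0.261°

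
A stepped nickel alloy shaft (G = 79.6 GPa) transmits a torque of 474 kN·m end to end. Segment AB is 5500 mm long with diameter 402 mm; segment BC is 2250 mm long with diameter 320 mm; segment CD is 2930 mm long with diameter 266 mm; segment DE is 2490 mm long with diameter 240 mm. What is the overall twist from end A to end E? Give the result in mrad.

J_AB = π(0.402)⁴/32 = 2.56×10^-3 m⁴; J_BC = π(0.320)⁴/32 = 1.03×10^-3 m⁴; J_CD = π(0.266)⁴/32 = 4.92×10^-4 m⁴; J_DE = π(0.240)⁴/32 = 3.26×10^-4 m⁴.
θ = (T/G)·Σ L_i/J_i = (474000/79.6×10⁹)·(5.50/2.56×10^-3 + 2.25/1.03×10^-3 + 2.93/4.92×10^-4 + 2.49/3.26×10^-4) = 0.1068 rad.

107 mrad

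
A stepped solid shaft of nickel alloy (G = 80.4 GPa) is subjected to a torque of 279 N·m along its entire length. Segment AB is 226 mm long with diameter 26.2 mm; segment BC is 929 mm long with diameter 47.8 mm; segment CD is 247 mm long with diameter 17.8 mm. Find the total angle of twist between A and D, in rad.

0.110 rad

J_AB = π(0.0262)⁴/32 = 4.63×10^-8 m⁴; J_BC = π(0.0478)⁴/32 = 5.13×10^-7 m⁴; J_CD = π(0.0178)⁴/32 = 9.86×10^-9 m⁴.
θ = (T/G)·Σ L_i/J_i = (279.0/80.4×10⁹)·(0.226/4.63×10^-8 + 0.929/5.13×10^-7 + 0.247/9.86×10^-9) = 0.1102 rad.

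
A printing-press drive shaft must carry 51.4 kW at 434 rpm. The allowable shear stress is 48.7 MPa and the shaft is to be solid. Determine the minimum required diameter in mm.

ω = 2π·434/60 = 45.45 rad/s, so T = P/ω = 51.4×10³ / 45.45 = 1131 N·m.
For a solid shaft τ_max = 16T/(πd³), so d = (16T/(π τ_allow))^(1/3) = (16·1131/(π·4.87×10^7))^(1/3) = 0.04909 m.

49.1 mm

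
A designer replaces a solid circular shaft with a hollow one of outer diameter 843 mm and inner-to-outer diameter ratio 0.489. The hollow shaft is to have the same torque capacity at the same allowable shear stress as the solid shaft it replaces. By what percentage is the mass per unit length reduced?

Equal τ_max and T ⇒ the solid shaft needs d_s³ = d_o³(1−k⁴), so d_s = 843·(1−0.489⁴)^(1/3) = 826.6 mm.
Area ratio A_h/A_s = d_o²(1−k²)/d_s² = (1−k²)/(1−k⁴)^(2/3) = 0.7913.
Mass saving = 1 − 0.7913 = 20.9 %.

20.9 %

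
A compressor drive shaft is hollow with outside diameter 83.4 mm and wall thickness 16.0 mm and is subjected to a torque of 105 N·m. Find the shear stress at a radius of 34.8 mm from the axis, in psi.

J = π(d_o⁴ − d_i⁴)/32 = π(0.0834⁴ − 0.0514⁴)/32 = 4.064×10^-6 m⁴.
Shear stress varies linearly with radius: τ = T·r/J = 105.0 × 0.0348 / 4.064×10^-6 = 8.990×10^5 Pa.

130 psi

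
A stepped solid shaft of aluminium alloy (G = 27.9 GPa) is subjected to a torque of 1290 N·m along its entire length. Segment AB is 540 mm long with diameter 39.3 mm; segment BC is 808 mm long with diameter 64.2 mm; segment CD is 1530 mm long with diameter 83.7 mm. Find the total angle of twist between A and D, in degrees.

8.23°

J_AB = π(0.0393)⁴/32 = 2.34×10^-7 m⁴; J_BC = π(0.0642)⁴/32 = 1.67×10^-6 m⁴; J_CD = π(0.0837)⁴/32 = 4.82×10^-6 m⁴.
θ = (T/G)·Σ L_i/J_i = (1290/27.9×10⁹)·(0.540/2.34×10^-7 + 0.808/1.67×10^-6 + 1.53/4.82×10^-6) = 0.1437 rad.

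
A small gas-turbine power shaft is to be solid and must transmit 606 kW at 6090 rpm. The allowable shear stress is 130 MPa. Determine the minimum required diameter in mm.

33.4 mm

ω = 2π·6090/60 = 637.7 rad/s, so T = P/ω = 606×10³ / 637.7 = 950.2 N·m.
For a solid shaft τ_max = 16T/(πd³), so d = (16T/(π τ_allow))^(1/3) = (16·950.2/(π·1.30×10^8))^(1/3) = 0.03339 m.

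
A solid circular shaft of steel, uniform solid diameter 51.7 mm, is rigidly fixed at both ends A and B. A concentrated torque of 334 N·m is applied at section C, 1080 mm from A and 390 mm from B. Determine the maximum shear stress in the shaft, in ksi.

With uniform GJ and both ends fixed, compatibility θ_AC = θ_CB gives T_A·a = T_B·b, together with T_A + T_B = T₀.
T_A = T₀·b/(a+b) = 334.0·390/1470 = 88.61 N·m; T_B = 245.4 N·m.
τ in each portion: τ_AC = 3.27×10^6 Pa, τ_CB = 9.04×10^6 Pa; maximum is in CB.
τ_max = T_CB·r/J = 245.4·0.0259/7.01×10^-7 = 9.044×10^6 Pa.

1.31 ksi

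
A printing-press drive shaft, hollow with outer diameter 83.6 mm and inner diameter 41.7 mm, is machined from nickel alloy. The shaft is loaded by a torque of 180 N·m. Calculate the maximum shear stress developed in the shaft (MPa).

1.67 MPa

J = π(d_o⁴ − d_i⁴)/32 = π(0.0836⁴ − 0.0417⁴)/32 = 4.499×10^-6 m⁴.
τ_max = T·r/J = 180.0 × 0.0418 / 4.499×10^-6 = 1.673×10^6 Pa.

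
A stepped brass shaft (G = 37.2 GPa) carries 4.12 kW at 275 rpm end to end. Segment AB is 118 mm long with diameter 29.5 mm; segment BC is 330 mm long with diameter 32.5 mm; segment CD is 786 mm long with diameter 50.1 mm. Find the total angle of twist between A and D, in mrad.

ω = 2π·275/60 = 28.80 rad/s, so T = P/ω = 4.12×10³ / 28.80 = 143.1 N·m.
J_AB = π(0.0295)⁴/32 = 7.44×10^-8 m⁴; J_BC = π(0.0325)⁴/32 = 1.10×10^-7 m⁴; J_CD = π(0.0501)⁴/32 = 6.19×10^-7 m⁴.
θ = (T/G)·Σ L_i/J_i = (143.1/37.2×10⁹)·(0.118/7.44×10^-8 + 0.330/1.10×10^-7 + 0.786/6.19×10^-7) = 0.02258 rad.

22.6 mrad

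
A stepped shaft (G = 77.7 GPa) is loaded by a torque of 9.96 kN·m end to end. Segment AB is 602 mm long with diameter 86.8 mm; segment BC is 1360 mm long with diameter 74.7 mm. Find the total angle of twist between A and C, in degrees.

J_AB = π(0.0868)⁴/32 = 5.57×10^-6 m⁴; J_BC = π(0.0747)⁴/32 = 3.06×10^-6 m⁴.
θ = (T/G)·Σ L_i/J_i = (9960/77.7×10⁹)·(0.602/5.57×10^-6 + 1.36/3.06×10^-6) = 0.07088 rad.

4.06°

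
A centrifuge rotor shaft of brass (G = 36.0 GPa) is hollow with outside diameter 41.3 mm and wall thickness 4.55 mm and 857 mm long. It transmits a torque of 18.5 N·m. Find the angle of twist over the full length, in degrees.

0.140°

J = π(d_o⁴ − d_i⁴)/32 = π(0.0413⁴ − 0.0322⁴)/32 = 1.801×10^-7 m⁴.
θ = T·L/(G·J) = 18.50 × 0.857 / (36.0×10⁹ × 1.801×10^-7) = 2.446×10^-3 rad.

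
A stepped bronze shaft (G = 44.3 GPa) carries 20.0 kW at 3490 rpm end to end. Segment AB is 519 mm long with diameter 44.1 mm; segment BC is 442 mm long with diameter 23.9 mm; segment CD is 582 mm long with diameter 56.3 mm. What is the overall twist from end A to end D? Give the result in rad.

0.0195 rad

ω = 2π·3490/60 = 365.5 rad/s, so T = P/ω = 20.0×10³ / 365.5 = 54.72 N·m.
J_AB = π(0.0441)⁴/32 = 3.71×10^-7 m⁴; J_BC = π(0.0239)⁴/32 = 3.20×10^-8 m⁴; J_CD = π(0.0563)⁴/32 = 9.86×10^-7 m⁴.
θ = (T/G)·Σ L_i/J_i = (54.72/44.3×10⁹)·(0.519/3.71×10^-7 + 0.442/3.20×10^-8 + 0.582/9.86×10^-7) = 0.01950 rad.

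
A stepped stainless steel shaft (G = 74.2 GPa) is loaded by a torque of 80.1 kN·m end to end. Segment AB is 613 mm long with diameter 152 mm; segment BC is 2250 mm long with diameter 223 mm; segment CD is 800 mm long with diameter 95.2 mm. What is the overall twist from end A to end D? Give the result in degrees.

7.43°

J_AB = π(0.152)⁴/32 = 5.24×10^-5 m⁴; J_BC = π(0.223)⁴/32 = 2.43×10^-4 m⁴; J_CD = π(0.0952)⁴/32 = 8.06×10^-6 m⁴.
θ = (T/G)·Σ L_i/J_i = (80100/74.2×10⁹)·(0.613/5.24×10^-5 + 2.25/2.43×10^-4 + 0.800/8.06×10^-6) = 0.1297 rad.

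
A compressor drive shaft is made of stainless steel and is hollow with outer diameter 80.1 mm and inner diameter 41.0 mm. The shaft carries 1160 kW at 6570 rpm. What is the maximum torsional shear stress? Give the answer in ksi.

2.60 ksi

ω = 2π·6570/60 = 688.0 rad/s, so T = P/ω = 1160×10³ / 688.0 = 1686 N·m.
J = π(d_o⁴ − d_i⁴)/32 = π(0.0801⁴ − 0.0410⁴)/32 = 3.764×10^-6 m⁴.
τ_max = T·r/J = 1686 × 0.0400 / 3.764×10^-6 = 1.794×10^7 Pa.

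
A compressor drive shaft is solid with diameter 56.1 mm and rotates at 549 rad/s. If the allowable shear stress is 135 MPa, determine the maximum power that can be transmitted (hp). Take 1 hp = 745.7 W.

J = πd⁴/32 = π(0.0561)⁴/32 = 9.724×10^-7 m⁴.
T_max = τ_allow·J/r = 1.35×10^8 × 9.724×10^-7 / 0.0281 = 4680 N·m.
ω = 549 rad/s, so P_max = T_max·ω = 2.569×10^6 W.

3450 hp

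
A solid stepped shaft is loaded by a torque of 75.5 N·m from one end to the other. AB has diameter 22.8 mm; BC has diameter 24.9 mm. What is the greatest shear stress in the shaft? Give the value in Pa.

3.24e7 Pa

Under the same torque, τ_max = 16T/(πd³) is largest where d is smallest — segment AB (d = 22.8 mm).
τ_max = 16·75.50/(π·(0.0228)³) = 3.244×10^7 Pa.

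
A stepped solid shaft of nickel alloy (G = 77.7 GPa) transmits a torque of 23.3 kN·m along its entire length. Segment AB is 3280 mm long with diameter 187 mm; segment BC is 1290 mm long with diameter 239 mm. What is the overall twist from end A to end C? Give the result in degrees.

0.539°

J_AB = π(0.187)⁴/32 = 1.20×10^-4 m⁴; J_BC = π(0.239)⁴/32 = 3.20×10^-4 m⁴.
θ = (T/G)·Σ L_i/J_i = (23300/77.7×10⁹)·(3.28/1.20×10^-4 + 1.29/3.20×10^-4) = 9.401×10^-3 rad.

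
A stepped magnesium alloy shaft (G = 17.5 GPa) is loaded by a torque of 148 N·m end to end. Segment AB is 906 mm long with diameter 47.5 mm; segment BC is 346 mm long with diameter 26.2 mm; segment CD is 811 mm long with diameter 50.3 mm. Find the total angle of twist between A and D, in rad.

0.0895 rad

J_AB = π(0.0475)⁴/32 = 5.00×10^-7 m⁴; J_BC = π(0.0262)⁴/32 = 4.63×10^-8 m⁴; J_CD = π(0.0503)⁴/32 = 6.28×10^-7 m⁴.
θ = (T/G)·Σ L_i/J_i = (148.0/17.5×10⁹)·(0.906/5.00×10^-7 + 0.346/4.63×10^-8 + 0.811/6.28×10^-7) = 0.08950 rad.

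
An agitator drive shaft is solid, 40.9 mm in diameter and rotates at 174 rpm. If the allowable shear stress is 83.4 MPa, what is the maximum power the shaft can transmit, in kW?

20.4 kW

J = πd⁴/32 = π(0.0409)⁴/32 = 2.747×10^-7 m⁴.
T_max = τ_allow·J/r = 8.34×10^7 × 2.747×10^-7 / 0.0204 = 1120 N·m.
ω = 2π·174/60 = 18.22 rad/s, so P_max = T_max·ω = 2.041×10^4 W.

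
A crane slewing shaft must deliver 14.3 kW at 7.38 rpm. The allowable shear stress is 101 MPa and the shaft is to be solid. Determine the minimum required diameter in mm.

97.7 mm

ω = 2π·7.38/60 = 0.7728 rad/s, so T = P/ω = 14.3×10³ / 0.7728 = 18500 N·m.
For a solid shaft τ_max = 16T/(πd³), so d = (16T/(π τ_allow))^(1/3) = (16·18500/(π·1.01×10^8))^(1/3) = 0.09772 m.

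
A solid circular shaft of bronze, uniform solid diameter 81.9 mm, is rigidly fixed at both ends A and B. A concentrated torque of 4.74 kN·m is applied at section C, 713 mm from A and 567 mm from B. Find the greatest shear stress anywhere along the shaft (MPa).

24.5 MPa

With uniform GJ and both ends fixed, compatibility θ_AC = θ_CB gives T_A·a = T_B·b, together with T_A + T_B = T₀.
T_A = T₀·b/(a+b) = 4740·567/1280 = 2100 N·m; T_B = 2640 N·m.
τ in each portion: τ_AC = 1.95×10^7 Pa, τ_CB = 2.45×10^7 Pa; maximum is in CB.
τ_max = T_CB·r/J = 2640·0.0410/4.42×10^-6 = 2.448×10^7 Pa.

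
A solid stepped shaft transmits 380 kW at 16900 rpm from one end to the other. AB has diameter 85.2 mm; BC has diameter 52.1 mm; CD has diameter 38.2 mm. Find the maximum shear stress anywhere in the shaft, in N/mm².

19.6 N/mm²

ω = 2π·16900/60 = 1770 rad/s, so T = P/ω = 380×10³ / 1770 = 214.7 N·m.
Under the same torque, τ_max = 16T/(πd³) is largest where d is smallest — segment CD (d = 38.2 mm).
τ_max = 16·214.7/(π·(0.0382)³) = 1.962×10^7 Pa.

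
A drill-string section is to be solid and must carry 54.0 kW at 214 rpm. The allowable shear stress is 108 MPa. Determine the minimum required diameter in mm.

48.4 mm

ω = 2π·214/60 = 22.41 rad/s, so T = P/ω = 54.0×10³ / 22.41 = 2410 N·m.
For a solid shaft τ_max = 16T/(πd³), so d = (16T/(π τ_allow))^(1/3) = (16·2410/(π·1.08×10^8))^(1/3) = 0.04844 m.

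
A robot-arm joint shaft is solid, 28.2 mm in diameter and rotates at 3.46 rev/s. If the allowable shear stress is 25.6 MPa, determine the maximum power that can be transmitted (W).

2450 W

J = πd⁴/32 = π(0.0282)⁴/32 = 6.209×10^-8 m⁴.
T_max = τ_allow·J/r = 2.56×10^7 × 6.209×10^-8 / 0.0141 = 112.7 N·m.
ω = 2π·3.46 = 21.74 rad/s, so P_max = T_max·ω = 2451 W.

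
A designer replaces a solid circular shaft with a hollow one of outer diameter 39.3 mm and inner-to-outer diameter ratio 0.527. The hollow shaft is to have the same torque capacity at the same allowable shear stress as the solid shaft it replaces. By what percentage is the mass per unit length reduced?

23.8 %

Equal τ_max and T ⇒ the solid shaft needs d_s³ = d_o³(1−k⁴), so d_s = 39.3·(1−0.527⁴)^(1/3) = 38.26 mm.
Area ratio A_h/A_s = d_o²(1−k²)/d_s² = (1−k²)/(1−k⁴)^(2/3) = 0.7620.
Mass saving = 1 − 0.7620 = 23.8 %.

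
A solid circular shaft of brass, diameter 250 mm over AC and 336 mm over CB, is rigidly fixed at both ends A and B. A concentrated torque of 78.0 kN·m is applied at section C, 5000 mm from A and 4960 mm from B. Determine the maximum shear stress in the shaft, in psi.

1160 psi

Compatibility: T_A·a/J_AC = T_B·b/J_CB with T_A + T_B = T₀.
J_AC = 3.83×10^-4 m⁴, J_CB = 1.25×10^-3 m⁴, so T_A = T₀·(J_AC/a)/((J_AC/a)+(J_CB/b)) = 18190 N·m, T_B = 59810 N·m.
τ in each portion: τ_AC = 5.93×10^6 Pa, τ_CB = 8.03×10^6 Pa; maximum is in CB.
τ_max = T_CB·r/J = 59810·0.168/1.25×10^-3 = 8.031×10^6 Pa.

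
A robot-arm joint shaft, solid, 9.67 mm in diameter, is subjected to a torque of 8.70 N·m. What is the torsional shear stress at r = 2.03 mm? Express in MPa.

J = πd⁴/32 = π(0.00967)⁴/32 = 8.584×10^-10 m⁴.
Shear stress varies linearly with radius: τ = T·r/J = 8.700 × 0.00203 / 8.584×10^-10 = 2.057×10^7 Pa.

20.6 MPa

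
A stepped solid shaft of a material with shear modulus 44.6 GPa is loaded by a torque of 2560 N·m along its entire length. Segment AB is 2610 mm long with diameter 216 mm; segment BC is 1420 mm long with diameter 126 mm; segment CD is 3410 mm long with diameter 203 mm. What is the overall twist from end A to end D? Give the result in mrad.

J_AB = π(0.216)⁴/32 = 2.14×10^-4 m⁴; J_BC = π(0.126)⁴/32 = 2.47×10^-5 m⁴; J_CD = π(0.203)⁴/32 = 1.67×10^-4 m⁴.
θ = (T/G)·Σ L_i/J_i = (2560/44.6×10⁹)·(2.61/2.14×10^-4 + 1.42/2.47×10^-5 + 3.41/1.67×10^-4) = 5.169×10^-3 rad.

5.17 mrad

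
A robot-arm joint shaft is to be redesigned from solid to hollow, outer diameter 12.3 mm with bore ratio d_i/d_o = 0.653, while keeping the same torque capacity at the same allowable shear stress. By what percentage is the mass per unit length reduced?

34.4 %

Equal τ_max and T ⇒ the solid shaft needs d_s³ = d_o³(1−k⁴), so d_s = 12.3·(1−0.653⁴)^(1/3) = 11.50 mm.
Area ratio A_h/A_s = d_o²(1−k²)/d_s² = (1−k²)/(1−k⁴)^(2/3) = 0.6557.
Mass saving = 1 − 0.6557 = 34.4 %.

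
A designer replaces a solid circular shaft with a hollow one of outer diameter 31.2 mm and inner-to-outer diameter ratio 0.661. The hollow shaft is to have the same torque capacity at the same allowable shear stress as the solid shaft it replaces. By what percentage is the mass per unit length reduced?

35.2 %

Equal τ_max and T ⇒ the solid shaft needs d_s³ = d_o³(1−k⁴), so d_s = 31.2·(1−0.661⁴)^(1/3) = 29.07 mm.
Area ratio A_h/A_s = d_o²(1−k²)/d_s² = (1−k²)/(1−k⁴)^(2/3) = 0.6485.
Mass saving = 1 − 0.6485 = 35.2 %.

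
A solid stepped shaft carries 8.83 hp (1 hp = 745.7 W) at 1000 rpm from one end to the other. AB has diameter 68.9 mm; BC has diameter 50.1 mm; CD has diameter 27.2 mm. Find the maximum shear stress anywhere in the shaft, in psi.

2310 psi

ω = 2π·1000/60 = 104.7 rad/s, so T = P/ω = 8.83×745.7 / 104.7 = 62.88 N·m.
Under the same torque, τ_max = 16T/(πd³) is largest where d is smallest — segment CD (d = 27.2 mm).
τ_max = 16·62.88/(π·(0.0272)³) = 1.591×10^7 Pa.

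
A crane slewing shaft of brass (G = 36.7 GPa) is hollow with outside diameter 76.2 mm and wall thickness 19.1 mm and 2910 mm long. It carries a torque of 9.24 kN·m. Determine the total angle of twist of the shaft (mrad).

236 mrad

J = π(d_o⁴ − d_i⁴)/32 = π(0.0762⁴ − 0.0380⁴)/32 = 3.105×10^-6 m⁴.
θ = T·L/(G·J) = 9240 × 2.91 / (36.7×10⁹ × 3.105×10^-6) = 0.2359 rad.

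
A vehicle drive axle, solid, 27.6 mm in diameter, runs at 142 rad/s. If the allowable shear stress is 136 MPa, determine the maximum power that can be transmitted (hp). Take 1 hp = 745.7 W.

J = πd⁴/32 = π(0.0276)⁴/32 = 5.697×10^-8 m⁴.
T_max = τ_allow·J/r = 1.36×10^8 × 5.697×10^-8 / 0.0138 = 561.4 N·m.
ω = 142 rad/s, so P_max = T_max·ω = 7.972×10^4 W.

107 hp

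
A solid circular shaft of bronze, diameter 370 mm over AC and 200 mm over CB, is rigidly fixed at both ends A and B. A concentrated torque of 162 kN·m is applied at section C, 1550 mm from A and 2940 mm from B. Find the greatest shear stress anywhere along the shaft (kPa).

Compatibility: T_A·a/J_AC = T_B·b/J_CB with T_A + T_B = T₀.
J_AC = 1.84×10^-3 m⁴, J_CB = 1.57×10^-4 m⁴, so T_A = T₀·(J_AC/a)/((J_AC/a)+(J_CB/b)) = 155000 N·m, T_B = 6977 N·m.
τ in each portion: τ_AC = 1.56×10^7 Pa, τ_CB = 4.44×10^6 Pa; maximum is in AC.
τ_max = T_AC·r/J = 155000·0.185/1.84×10^-3 = 1.559×10^7 Pa.

15600 kPa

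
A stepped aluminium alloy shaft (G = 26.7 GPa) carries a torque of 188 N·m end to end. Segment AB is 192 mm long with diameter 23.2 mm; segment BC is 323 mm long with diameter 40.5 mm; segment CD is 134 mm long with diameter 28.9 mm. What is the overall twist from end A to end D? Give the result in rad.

J_AB = π(0.0232)⁴/32 = 2.84×10^-8 m⁴; J_BC = π(0.0405)⁴/32 = 2.64×10^-7 m⁴; J_CD = π(0.0289)⁴/32 = 6.85×10^-8 m⁴.
θ = (T/G)·Σ L_i/J_i = (188.0/26.7×10⁹)·(0.192/2.84×10^-8 + 0.323/2.64×10^-7 + 0.134/6.85×10^-8) = 0.06992 rad.

0.0699 rad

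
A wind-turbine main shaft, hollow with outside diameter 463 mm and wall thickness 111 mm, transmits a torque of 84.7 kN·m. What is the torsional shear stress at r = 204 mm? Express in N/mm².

4.13 N/mm²

J = π(d_o⁴ − d_i⁴)/32 = π(0.463⁴ − 0.241⁴)/32 = 4.180×10^-3 m⁴.
Shear stress varies linearly with radius: τ = T·r/J = 84700 × 0.204 / 4.180×10^-3 = 4.133×10^6 Pa.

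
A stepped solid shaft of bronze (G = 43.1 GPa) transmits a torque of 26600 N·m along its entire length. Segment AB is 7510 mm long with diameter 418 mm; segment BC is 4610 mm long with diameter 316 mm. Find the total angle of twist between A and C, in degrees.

0.255°

J_AB = π(0.418)⁴/32 = 3.00×10^-3 m⁴; J_BC = π(0.316)⁴/32 = 9.79×10^-4 m⁴.
θ = (T/G)·Σ L_i/J_i = (26600/43.1×10⁹)·(7.51/3.00×10^-3 + 4.61/9.79×10^-4) = 4.453×10^-3 rad.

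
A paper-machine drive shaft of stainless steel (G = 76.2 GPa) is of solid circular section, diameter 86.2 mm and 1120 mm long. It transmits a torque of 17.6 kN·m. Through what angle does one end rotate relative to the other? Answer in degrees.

2.73°

J = πd⁴/32 = π(0.0862)⁴/32 = 5.420×10^-6 m⁴.
θ = T·L/(G·J) = 17600 × 1.12 / (76.2×10⁹ × 5.420×10^-6) = 0.04773 rad.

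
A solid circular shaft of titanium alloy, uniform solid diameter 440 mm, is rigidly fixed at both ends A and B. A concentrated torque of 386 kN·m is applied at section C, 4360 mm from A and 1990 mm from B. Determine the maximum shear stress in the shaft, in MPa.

15.8 MPa

With uniform GJ and both ends fixed, compatibility θ_AC = θ_CB gives T_A·a = T_B·b, together with T_A + T_B = T₀.
T_A = T₀·b/(a+b) = 386000·1990/6350 = 121000 N·m; T_B = 265000 N·m.
τ in each portion: τ_AC = 7.23×10^6 Pa, τ_CB = 1.58×10^7 Pa; maximum is in CB.
τ_max = T_CB·r/J = 265000·0.220/3.68×10^-3 = 1.585×10^7 Pa.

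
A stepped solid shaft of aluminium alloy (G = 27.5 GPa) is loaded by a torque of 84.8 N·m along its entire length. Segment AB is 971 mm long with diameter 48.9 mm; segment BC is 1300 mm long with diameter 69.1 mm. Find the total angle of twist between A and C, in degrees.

J_AB = π(0.0489)⁴/32 = 5.61×10^-7 m⁴; J_BC = π(0.0691)⁴/32 = 2.24×10^-6 m⁴.
θ = (T/G)·Σ L_i/J_i = (84.80/27.5×10⁹)·(0.971/5.61×10^-7 + 1.30/2.24×10^-6) = 7.125×10^-3 rad.

0.408°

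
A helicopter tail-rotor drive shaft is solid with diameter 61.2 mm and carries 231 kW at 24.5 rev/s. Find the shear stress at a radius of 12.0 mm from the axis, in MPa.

13.1 MPa

ω = 2π·24.5 = 153.9 rad/s, so T = P/ω = 231×10³ / 153.9 = 1501 N·m.
J = πd⁴/32 = π(0.0612)⁴/32 = 1.377×10^-6 m⁴.
Shear stress varies linearly with radius: τ = T·r/J = 1501 × 0.0120 / 1.377×10^-6 = 1.307×10^7 Pa.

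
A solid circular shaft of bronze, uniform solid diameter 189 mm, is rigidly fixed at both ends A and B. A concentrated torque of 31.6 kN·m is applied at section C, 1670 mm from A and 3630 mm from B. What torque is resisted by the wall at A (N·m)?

With uniform GJ and both ends fixed, compatibility θ_AC = θ_CB gives T_A·a = T_B·b, together with T_A + T_B = T₀.
T_A = T₀·b/(a+b) = 31600·3630/5300 = 21640 N·m; T_B = 9957 N·m.

21600 N·m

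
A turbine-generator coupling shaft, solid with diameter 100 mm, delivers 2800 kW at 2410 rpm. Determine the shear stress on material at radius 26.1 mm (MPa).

ω = 2π·2410/60 = 252.4 rad/s, so T = P/ω = 2800×10³ / 252.4 = 11090 N·m.
J = πd⁴/32 = π(0.100)⁴/32 = 9.817×10^-6 m⁴.
Shear stress varies linearly with radius: τ = T·r/J = 11090 × 0.0261 / 9.817×10^-6 = 2.950×10^7 Pa.

29.5 MPa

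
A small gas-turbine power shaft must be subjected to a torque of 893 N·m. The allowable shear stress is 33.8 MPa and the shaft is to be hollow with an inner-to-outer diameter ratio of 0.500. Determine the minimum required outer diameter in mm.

For a hollow shaft with d_i/d_o = 0.500: τ_max = 16T/(π d_o³ (1−k⁴)), so d_o = [16T/(π τ_allow (1−k⁴))]^(1/3) = [16·893.0/(π·3.38×10^7·0.9375)]^(1/3) = 0.05236 m.

52.4 mm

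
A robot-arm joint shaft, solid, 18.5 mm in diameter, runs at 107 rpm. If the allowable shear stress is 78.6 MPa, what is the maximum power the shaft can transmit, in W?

J = πd⁴/32 = π(0.0185)⁴/32 = 1.150×10^-8 m⁴.
T_max = τ_allow·J/r = 7.86×10^7 × 1.150×10^-8 / 0.00925 = 97.72 N·m.
ω = 2π·107/60 = 11.21 rad/s, so P_max = T_max·ω = 1095 W.

1090 W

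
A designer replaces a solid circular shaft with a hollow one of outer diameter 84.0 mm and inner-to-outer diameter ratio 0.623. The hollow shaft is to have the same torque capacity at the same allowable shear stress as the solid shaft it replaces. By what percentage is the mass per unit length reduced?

31.8 %

Equal τ_max and T ⇒ the solid shaft needs d_s³ = d_o³(1−k⁴), so d_s = 84.0·(1−0.623⁴)^(1/3) = 79.55 mm.
Area ratio A_h/A_s = d_o²(1−k²)/d_s² = (1−k²)/(1−k⁴)^(2/3) = 0.6822.
Mass saving = 1 − 0.6822 = 31.8 %.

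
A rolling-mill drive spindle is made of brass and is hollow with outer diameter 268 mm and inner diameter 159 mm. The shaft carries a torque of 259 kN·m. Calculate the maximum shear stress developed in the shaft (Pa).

J = π(d_o⁴ − d_i⁴)/32 = π(0.268⁴ − 0.159⁴)/32 = 4.437×10^-4 m⁴.
τ_max = T·r/J = 259000 × 0.134 / 4.437×10^-4 = 7.822×10^7 Pa.

7.82e7 Pa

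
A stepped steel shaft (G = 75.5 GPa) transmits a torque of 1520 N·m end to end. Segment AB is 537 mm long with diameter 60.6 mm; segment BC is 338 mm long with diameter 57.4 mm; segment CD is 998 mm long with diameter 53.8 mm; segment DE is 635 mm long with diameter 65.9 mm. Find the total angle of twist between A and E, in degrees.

2.63°

J_AB = π(0.0606)⁴/32 = 1.32×10^-6 m⁴; J_BC = π(0.0574)⁴/32 = 1.07×10^-6 m⁴; J_CD = π(0.0538)⁴/32 = 8.22×10^-7 m⁴; J_DE = π(0.0659)⁴/32 = 1.85×10^-6 m⁴.
θ = (T/G)·Σ L_i/J_i = (1520/75.5×10⁹)·(0.537/1.32×10^-6 + 0.338/1.07×10^-6 + 0.998/8.22×10^-7 + 0.635/1.85×10^-6) = 0.04588 rad.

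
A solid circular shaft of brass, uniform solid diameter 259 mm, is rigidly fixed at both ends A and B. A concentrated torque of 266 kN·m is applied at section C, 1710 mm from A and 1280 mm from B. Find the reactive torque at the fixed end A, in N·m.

114000 N·m

With uniform GJ and both ends fixed, compatibility θ_AC = θ_CB gives T_A·a = T_B·b, together with T_A + T_B = T₀.
T_A = T₀·b/(a+b) = 266000·1280/2990 = 113900 N·m; T_B = 152100 N·m.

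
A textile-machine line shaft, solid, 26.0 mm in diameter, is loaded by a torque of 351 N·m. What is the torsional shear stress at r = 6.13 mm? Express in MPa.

J = πd⁴/32 = π(0.0260)⁴/32 = 4.486×10^-8 m⁴.
Shear stress varies linearly with radius: τ = T·r/J = 351.0 × 0.00613 / 4.486×10^-8 = 4.796×10^7 Pa.

48.0 MPa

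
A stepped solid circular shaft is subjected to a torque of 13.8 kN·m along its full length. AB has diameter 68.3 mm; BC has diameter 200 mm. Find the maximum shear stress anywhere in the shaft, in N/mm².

221 N/mm²

Under the same torque, τ_max = 16T/(πd³) is largest where d is smallest — segment AB (d = 68.3 mm).
τ_max = 16·13800/(π·(0.0683)³) = 2.206×10^8 Pa.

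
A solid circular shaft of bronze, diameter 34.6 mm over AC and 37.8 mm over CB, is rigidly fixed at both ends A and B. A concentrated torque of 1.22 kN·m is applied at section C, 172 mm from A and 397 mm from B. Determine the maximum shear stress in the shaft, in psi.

Compatibility: T_A·a/J_AC = T_B·b/J_CB with T_A + T_B = T₀.
J_AC = 1.41×10^-7 m⁴, J_CB = 2.00×10^-7 m⁴, so T_A = T₀·(J_AC/a)/((J_AC/a)+(J_CB/b)) = 754.4 N·m, T_B = 465.6 N·m.
τ in each portion: τ_AC = 9.28×10^7 Pa, τ_CB = 4.39×10^7 Pa; maximum is in AC.
τ_max = T_AC·r/J = 754.4·0.0173/1.41×10^-7 = 9.276×10^7 Pa.

13500 psi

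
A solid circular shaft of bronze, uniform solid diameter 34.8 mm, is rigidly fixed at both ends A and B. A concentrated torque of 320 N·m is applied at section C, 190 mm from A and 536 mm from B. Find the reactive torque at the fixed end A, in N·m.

With uniform GJ and both ends fixed, compatibility θ_AC = θ_CB gives T_A·a = T_B·b, together with T_A + T_B = T₀.
T_A = T₀·b/(a+b) = 320.0·536/726.0 = 236.3 N·m; T_B = 83.75 N·m.

236 N·m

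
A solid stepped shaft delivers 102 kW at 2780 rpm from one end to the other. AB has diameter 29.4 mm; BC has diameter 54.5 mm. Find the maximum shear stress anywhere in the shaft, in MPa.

70.2 MPa

ω = 2π·2780/60 = 291.1 rad/s, so T = P/ω = 102×10³ / 291.1 = 350.4 N·m.
Under the same torque, τ_max = 16T/(πd³) is largest where d is smallest — segment AB (d = 29.4 mm).
τ_max = 16·350.4/(π·(0.0294)³) = 7.022×10^7 Pa.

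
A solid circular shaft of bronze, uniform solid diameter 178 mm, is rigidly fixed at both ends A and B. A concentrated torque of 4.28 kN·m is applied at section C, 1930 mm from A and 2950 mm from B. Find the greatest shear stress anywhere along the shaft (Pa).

2.34e6 Pa

With uniform GJ and both ends fixed, compatibility θ_AC = θ_CB gives T_A·a = T_B·b, together with T_A + T_B = T₀.
T_A = T₀·b/(a+b) = 4280·2950/4880 = 2587 N·m; T_B = 1693 N·m.
τ in each portion: τ_AC = 2.34×10^6 Pa, τ_CB = 1.53×10^6 Pa; maximum is in AC.
τ_max = T_AC·r/J = 2587·0.0890/9.86×10^-5 = 2.336×10^6 Pa.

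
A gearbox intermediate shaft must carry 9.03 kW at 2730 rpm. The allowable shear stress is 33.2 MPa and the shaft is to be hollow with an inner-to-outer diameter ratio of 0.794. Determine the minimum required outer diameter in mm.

ω = 2π·2730/60 = 285.9 rad/s, so T = P/ω = 9.03×10³ / 285.9 = 31.59 N·m.
For a hollow shaft with d_i/d_o = 0.794: τ_max = 16T/(π d_o³ (1−k⁴)), so d_o = [16T/(π τ_allow (1−k⁴))]^(1/3) = [16·31.59/(π·3.32×10^7·0.6026)]^(1/3) = 0.02003 m.

20.0 mm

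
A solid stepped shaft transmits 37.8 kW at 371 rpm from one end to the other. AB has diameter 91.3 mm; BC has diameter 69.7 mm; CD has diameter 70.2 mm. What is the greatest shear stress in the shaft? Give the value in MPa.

ω = 2π·371/60 = 38.85 rad/s, so T = P/ω = 37.8×10³ / 38.85 = 972.9 N·m.
Under the same torque, τ_max = 16T/(πd³) is largest where d is smallest — segment BC (d = 69.7 mm).
τ_max = 16·972.9/(π·(0.0697)³) = 1.463×10^7 Pa.

14.6 MPa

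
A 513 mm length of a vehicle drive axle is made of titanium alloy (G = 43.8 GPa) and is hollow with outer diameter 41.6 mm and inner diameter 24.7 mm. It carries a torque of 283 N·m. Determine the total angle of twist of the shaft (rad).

J = π(d_o⁴ − d_i⁴)/32 = π(0.0416⁴ − 0.0247⁴)/32 = 2.575×10^-7 m⁴.
θ = T·L/(G·J) = 283.0 × 0.513 / (43.8×10⁹ × 2.575×10^-7) = 0.01287 rad.

0.0129 rad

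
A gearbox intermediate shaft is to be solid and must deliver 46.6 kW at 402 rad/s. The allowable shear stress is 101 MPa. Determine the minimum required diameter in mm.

ω = 402 rad/s, so T = P/ω = 46.6×10³ / 402.0 = 115.9 N·m.
For a solid shaft τ_max = 16T/(πd³), so d = (16T/(π τ_allow))^(1/3) = (16·115.9/(π·1.01×10^8))^(1/3) = 0.01801 m.

18.0 mm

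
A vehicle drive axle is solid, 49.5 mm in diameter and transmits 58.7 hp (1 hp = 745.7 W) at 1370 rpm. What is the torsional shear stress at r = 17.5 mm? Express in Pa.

9.06e6 Pa

ω = 2π·1370/60 = 143.5 rad/s, so T = P/ω = 58.7×745.7 / 143.5 = 305.1 N·m.
J = πd⁴/32 = π(0.0495)⁴/32 = 5.894×10^-7 m⁴.
Shear stress varies linearly with radius: τ = T·r/J = 305.1 × 0.0175 / 5.894×10^-7 = 9.059×10^6 Pa.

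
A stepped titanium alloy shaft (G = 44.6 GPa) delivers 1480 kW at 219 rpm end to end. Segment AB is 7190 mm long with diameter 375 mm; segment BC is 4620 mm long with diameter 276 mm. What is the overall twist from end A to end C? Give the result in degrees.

ω = 2π·219/60 = 22.93 rad/s, so T = P/ω = 1480×10³ / 22.93 = 64530 N·m.
J_AB = π(0.375)⁴/32 = 1.94×10^-3 m⁴; J_BC = π(0.276)⁴/32 = 5.70×10^-4 m⁴.
θ = (T/G)·Σ L_i/J_i = (64530/44.6×10⁹)·(7.19/1.94×10^-3 + 4.62/5.70×10^-4) = 0.01709 rad.

0.979°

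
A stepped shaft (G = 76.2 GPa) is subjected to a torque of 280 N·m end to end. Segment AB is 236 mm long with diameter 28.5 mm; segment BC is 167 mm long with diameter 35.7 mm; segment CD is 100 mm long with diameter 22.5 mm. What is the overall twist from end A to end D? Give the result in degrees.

1.82°

J_AB = π(0.0285)⁴/32 = 6.48×10^-8 m⁴; J_BC = π(0.0357)⁴/32 = 1.59×10^-7 m⁴; J_CD = π(0.0225)⁴/32 = 2.52×10^-8 m⁴.
θ = (T/G)·Σ L_i/J_i = (280.0/76.2×10⁹)·(0.236/6.48×10^-8 + 0.167/1.59×10^-7 + 0.100/2.52×10^-8) = 0.03184 rad.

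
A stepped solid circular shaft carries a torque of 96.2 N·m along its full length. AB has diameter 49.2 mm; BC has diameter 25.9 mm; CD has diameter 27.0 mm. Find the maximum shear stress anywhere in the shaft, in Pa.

Under the same torque, τ_max = 16T/(πd³) is largest where d is smallest — segment BC (d = 25.9 mm).
τ_max = 16·96.20/(π·(0.0259)³) = 2.820×10^7 Pa.

2.82e7 Pa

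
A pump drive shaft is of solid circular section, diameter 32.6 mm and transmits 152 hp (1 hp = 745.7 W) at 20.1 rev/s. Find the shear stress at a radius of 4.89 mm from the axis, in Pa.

3.96e7 Pa

ω = 2π·20.1 = 126.3 rad/s, so T = P/ω = 152×745.7 / 126.3 = 897.5 N·m.
J = πd⁴/32 = π(0.0326)⁴/32 = 1.109×10^-7 m⁴.
Shear stress varies linearly with radius: τ = T·r/J = 897.5 × 0.00489 / 1.109×10^-7 = 3.958×10^7 Pa.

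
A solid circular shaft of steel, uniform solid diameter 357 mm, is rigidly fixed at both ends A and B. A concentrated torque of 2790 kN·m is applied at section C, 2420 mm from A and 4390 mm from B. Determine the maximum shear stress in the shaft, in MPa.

With uniform GJ and both ends fixed, compatibility θ_AC = θ_CB gives T_A·a = T_B·b, together with T_A + T_B = T₀.
T_A = T₀·b/(a+b) = 2.790e6·4390/6810 = 1.799e6 N·m; T_B = 991500 N·m.
τ in each portion: τ_AC = 2.01×10^8 Pa, τ_CB = 1.11×10^8 Pa; maximum is in AC.
τ_max = T_AC·r/J = 1.799e6·0.178/1.59×10^-3 = 2.013×10^8 Pa.

201 MPa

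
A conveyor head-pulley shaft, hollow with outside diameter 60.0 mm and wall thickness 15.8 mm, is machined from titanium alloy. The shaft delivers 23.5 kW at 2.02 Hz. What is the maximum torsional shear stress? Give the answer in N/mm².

46.0 N/mm²

ω = 2π·2.02 = 12.69 rad/s, so T = P/ω = 23.5×10³ / 12.69 = 1852 N·m.
J = π(d_o⁴ − d_i⁴)/32 = π(0.0600⁴ − 0.0284⁴)/32 = 1.208×10^-6 m⁴.
τ_max = T·r/J = 1852 × 0.0300 / 1.208×10^-6 = 4.596×10^7 Pa.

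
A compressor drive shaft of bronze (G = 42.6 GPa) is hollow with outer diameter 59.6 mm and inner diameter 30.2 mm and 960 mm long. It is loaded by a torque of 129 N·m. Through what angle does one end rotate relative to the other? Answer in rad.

J = π(d_o⁴ − d_i⁴)/32 = π(0.0596⁴ − 0.0302⁴)/32 = 1.157×10^-6 m⁴.
θ = T·L/(G·J) = 129.0 × 0.960 / (42.6×10⁹ × 1.157×10^-6) = 2.512×10^-3 rad.

0.00251 rad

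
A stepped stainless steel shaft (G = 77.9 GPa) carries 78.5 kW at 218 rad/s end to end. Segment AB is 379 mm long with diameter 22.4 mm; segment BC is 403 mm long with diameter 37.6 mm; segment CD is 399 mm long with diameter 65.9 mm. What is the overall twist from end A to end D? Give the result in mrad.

ω = 218 rad/s, so T = P/ω = 78.5×10³ / 218.0 = 360.1 N·m.
J_AB = π(0.0224)⁴/32 = 2.47×10^-8 m⁴; J_BC = π(0.0376)⁴/32 = 1.96×10^-7 m⁴; J_CD = π(0.0659)⁴/32 = 1.85×10^-6 m⁴.
θ = (T/G)·Σ L_i/J_i = (360.1/77.9×10⁹)·(0.379/2.47×10^-8 + 0.403/1.96×10^-7 + 0.399/1.85×10^-6) = 0.08137 rad.

81.4 mrad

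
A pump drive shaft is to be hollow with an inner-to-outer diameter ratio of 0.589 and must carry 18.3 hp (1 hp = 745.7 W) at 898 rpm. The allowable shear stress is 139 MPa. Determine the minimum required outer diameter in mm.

ω = 2π·898/60 = 94.04 rad/s, so T = P/ω = 18.3×745.7 / 94.04 = 145.1 N·m.
For a hollow shaft with d_i/d_o = 0.589: τ_max = 16T/(π d_o³ (1−k⁴)), so d_o = [16T/(π τ_allow (1−k⁴))]^(1/3) = [16·145.1/(π·1.39×10^8·0.8796)]^(1/3) = 0.01822 m.

18.2 mm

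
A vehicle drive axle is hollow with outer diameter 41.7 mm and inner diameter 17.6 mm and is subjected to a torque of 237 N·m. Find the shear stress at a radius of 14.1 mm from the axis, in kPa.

11600 kPa

J = π(d_o⁴ − d_i⁴)/32 = π(0.0417⁴ − 0.0176⁴)/32 = 2.874×10^-7 m⁴.
Shear stress varies linearly with radius: τ = T·r/J = 237.0 × 0.0141 / 2.874×10^-7 = 1.163×10^7 Pa.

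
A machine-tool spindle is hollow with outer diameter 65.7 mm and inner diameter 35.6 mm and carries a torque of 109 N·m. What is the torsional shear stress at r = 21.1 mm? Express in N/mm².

J = π(d_o⁴ − d_i⁴)/32 = π(0.0657⁴ − 0.0356⁴)/32 = 1.672×10^-6 m⁴.
Shear stress varies linearly with radius: τ = T·r/J = 109.0 × 0.0211 / 1.672×10^-6 = 1.376×10^6 Pa.

1.38 N/mm²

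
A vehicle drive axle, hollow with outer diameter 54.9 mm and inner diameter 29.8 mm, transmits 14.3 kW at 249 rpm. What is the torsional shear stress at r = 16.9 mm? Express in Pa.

ω = 2π·249/60 = 26.08 rad/s, so T = P/ω = 14.3×10³ / 26.08 = 548.4 N·m.
J = π(d_o⁴ − d_i⁴)/32 = π(0.0549⁴ − 0.0298⁴)/32 = 8.144×10^-7 m⁴.
Shear stress varies linearly with radius: τ = T·r/J = 548.4 × 0.0169 / 8.144×10^-7 = 1.138×10^7 Pa.

1.14e7 Pa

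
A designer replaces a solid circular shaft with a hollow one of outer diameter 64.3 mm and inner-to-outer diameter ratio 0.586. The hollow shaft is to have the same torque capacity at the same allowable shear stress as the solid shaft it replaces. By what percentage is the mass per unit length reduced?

28.6 %

Equal τ_max and T ⇒ the solid shaft needs d_s³ = d_o³(1−k⁴), so d_s = 64.3·(1−0.586⁴)^(1/3) = 61.67 mm.
Area ratio A_h/A_s = d_o²(1−k²)/d_s² = (1−k²)/(1−k⁴)^(2/3) = 0.7139.
Mass saving = 1 − 0.7139 = 28.6 %.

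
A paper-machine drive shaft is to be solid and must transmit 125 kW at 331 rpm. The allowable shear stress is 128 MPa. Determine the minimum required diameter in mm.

ω = 2π·331/60 = 34.66 rad/s, so T = P/ω = 125×10³ / 34.66 = 3606 N·m.
For a solid shaft τ_max = 16T/(πd³), so d = (16T/(π τ_allow))^(1/3) = (16·3606/(π·1.28×10^8))^(1/3) = 0.05235 m.

52.4 mm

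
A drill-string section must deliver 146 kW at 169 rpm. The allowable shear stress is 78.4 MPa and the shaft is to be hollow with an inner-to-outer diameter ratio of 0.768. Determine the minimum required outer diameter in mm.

93.7 mm

ω = 2π·169/60 = 17.70 rad/s, so T = P/ω = 146×10³ / 17.70 = 8250 N·m.
For a hollow shaft with d_i/d_o = 0.768: τ_max = 16T/(π d_o³ (1−k⁴)), so d_o = [16T/(π τ_allow (1−k⁴))]^(1/3) = [16·8250/(π·7.84×10^7·0.6521)]^(1/3) = 0.09367 m.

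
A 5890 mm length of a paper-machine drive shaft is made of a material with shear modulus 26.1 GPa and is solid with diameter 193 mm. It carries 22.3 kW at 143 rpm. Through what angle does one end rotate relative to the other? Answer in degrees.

0.141°

ω = 2π·143/60 = 14.97 rad/s, so T = P/ω = 22.3×10³ / 14.97 = 1489 N·m.
J = πd⁴/32 = π(0.193)⁴/32 = 1.362×10^-4 m⁴.
θ = T·L/(G·J) = 1489 × 5.89 / (26.1×10⁹ × 1.362×10^-4) = 2.467×10^-3 rad.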